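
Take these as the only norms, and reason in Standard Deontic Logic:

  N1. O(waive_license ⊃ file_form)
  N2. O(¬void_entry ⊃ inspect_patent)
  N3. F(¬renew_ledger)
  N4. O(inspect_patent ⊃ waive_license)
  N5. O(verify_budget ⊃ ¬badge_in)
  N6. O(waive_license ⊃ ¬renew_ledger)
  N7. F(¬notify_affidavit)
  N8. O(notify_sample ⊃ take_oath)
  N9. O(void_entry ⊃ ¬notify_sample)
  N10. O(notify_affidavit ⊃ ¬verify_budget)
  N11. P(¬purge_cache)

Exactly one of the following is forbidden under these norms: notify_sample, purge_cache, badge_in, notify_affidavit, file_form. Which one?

Premise 3 is F(¬renew_ledger), i.e. O(renew_ledger).
Premise 6 is O(waive_license ⊃ ¬renew_ledger); contrapositively O(renew_ledger ⊃ ¬waive_license). Since O(renew_ledger) holds, K gives O(¬waive_license).
Premise 4 is O(inspect_patent ⊃ waive_license); contrapositively O(¬waive_license ⊃ ¬inspect_patent). Since O(¬waive_license) holds, K gives O(¬inspect_patent).
Premise 2, O(¬void_entry ⊃ inspect_patent), contraposes to O(¬inspect_patent ⊃ void_entry); with O(¬inspect_patent) we get O(void_entry).
With premise 9, O(void_entry ⊃ ¬notify_sample), the K-axiom yields O(¬notify_sample).
So O(¬notify_sample) holds, i.e. notify_sample is forbidden. None of the other listed options is forbidden under the premises.

notify_sample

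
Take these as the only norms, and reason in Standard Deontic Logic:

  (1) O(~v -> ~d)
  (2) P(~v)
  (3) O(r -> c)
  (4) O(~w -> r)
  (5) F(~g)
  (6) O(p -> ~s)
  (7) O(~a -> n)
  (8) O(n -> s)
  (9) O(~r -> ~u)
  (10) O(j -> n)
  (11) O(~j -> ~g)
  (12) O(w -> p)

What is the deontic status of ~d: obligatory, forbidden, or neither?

Neither

Premise 1 is O(~v -> ~d), but O(~v) is not derivable from the premises (the permission P(~v) asserts only ~O(v), not O(~v)), so it does not yield O(~d).
No premise or chain of K-axiom applications forces O(~d), and none forces O(d). So ~d is neither obligatory nor forbidden under these norms.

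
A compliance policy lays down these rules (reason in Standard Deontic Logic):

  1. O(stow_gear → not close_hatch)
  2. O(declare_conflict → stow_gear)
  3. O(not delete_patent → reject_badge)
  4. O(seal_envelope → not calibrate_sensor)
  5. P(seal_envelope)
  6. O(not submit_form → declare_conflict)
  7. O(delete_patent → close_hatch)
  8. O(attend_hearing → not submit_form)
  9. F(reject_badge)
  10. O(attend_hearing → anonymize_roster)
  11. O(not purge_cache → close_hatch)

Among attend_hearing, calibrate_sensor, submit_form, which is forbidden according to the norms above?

attend_hearing

Premise 9, F(reject_badge), is equivalent to O(not reject_badge).
Premise 3 is O(not delete_patent → reject_badge); contrapositively O(not reject_badge → delete_patent). Since O(not reject_badge) holds, K gives O(delete_patent).
From O(delete_patent) and premise 7, O(delete_patent → close_hatch), we obtain O(close_hatch).
Premise 1, O(stow_gear → not close_hatch), contraposes to O(close_hatch → not stow_gear); with O(close_hatch) we get O(not stow_gear).
Premise 2, O(declare_conflict → stow_gear), contraposes to O(not stow_gear → not declare_conflict); with O(not stow_gear) we get O(not declare_conflict).
Premise 6 is O(not submit_form → declare_conflict); contrapositively O(not declare_conflict → submit_form). Since O(not declare_conflict) holds, K gives O(submit_form).
Premise 8 is O(attend_hearing → not submit_form); contrapositively O(submit_form → not attend_hearing). Since O(submit_form) holds, K gives O(not attend_hearing).
So O(not attend_hearing) holds, i.e. attend_hearing is forbidden. None of the other listed options is forbidden under the premises.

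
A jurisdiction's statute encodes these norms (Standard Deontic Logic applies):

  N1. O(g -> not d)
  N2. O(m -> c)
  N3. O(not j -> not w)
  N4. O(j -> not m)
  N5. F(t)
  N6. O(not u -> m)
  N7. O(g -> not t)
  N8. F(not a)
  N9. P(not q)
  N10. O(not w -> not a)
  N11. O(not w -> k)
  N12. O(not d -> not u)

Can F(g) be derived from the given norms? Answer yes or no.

Premise 8 is F(not a), i.e. O(a).
The contrapositive of premise 10 (O(not w -> not a)) is O(a -> w), and O(a) is already established, so O(w).
The contrapositive of premise 3 (O(not j -> not w)) is O(w -> j), and O(w) is already established, so O(j).
With premise 4, O(j -> not m), the K-axiom yields O(not m).
The contrapositive of premise 6 (O(not u -> m)) is O(not m -> u), and O(not m) is already established, so O(u).
Premise 12, O(not d -> not u), contraposes to O(u -> d); with O(u) we get O(d).
Premise 1, O(g -> not d), contraposes to O(d -> not g); with O(d) we get O(not g).
Premises 2, 5, 7, 9, 11 do not contribute to this derivation.
So O(not g) holds, i.e. F(g). The claim follows.

Yes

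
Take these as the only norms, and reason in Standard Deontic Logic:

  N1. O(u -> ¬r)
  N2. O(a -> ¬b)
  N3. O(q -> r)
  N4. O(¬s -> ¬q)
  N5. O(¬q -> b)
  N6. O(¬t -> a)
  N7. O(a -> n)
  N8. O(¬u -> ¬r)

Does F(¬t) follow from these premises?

Yes

Premises 8 and 1 cover both cases: O(¬u -> ¬r) and O(u -> ¬r). Since ¬u ∨ u is a tautology, O(¬r) follows.
The contrapositive of premise 3 (O(q -> r)) is O(¬r -> ¬q), and O(¬r) is already established, so O(¬q).
With premise 5, O(¬q -> b), the K-axiom yields O(b).
Premise 2 is O(a -> ¬b); contrapositively O(b -> ¬a). Since O(b) holds, K gives O(¬a).
The contrapositive of premise 6 (O(¬t -> a)) is O(¬a -> t), and O(¬a) is already established, so O(t).
Premises 4, 7 do not contribute to this derivation.
So O(t) holds, i.e. F(¬t). The claim follows.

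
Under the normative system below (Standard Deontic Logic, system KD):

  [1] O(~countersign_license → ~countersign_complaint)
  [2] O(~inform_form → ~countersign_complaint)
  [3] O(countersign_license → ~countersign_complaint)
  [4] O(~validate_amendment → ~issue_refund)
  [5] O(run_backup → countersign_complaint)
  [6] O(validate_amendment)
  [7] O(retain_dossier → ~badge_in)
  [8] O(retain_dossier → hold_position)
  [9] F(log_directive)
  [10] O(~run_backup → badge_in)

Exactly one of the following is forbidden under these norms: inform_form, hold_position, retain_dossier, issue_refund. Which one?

retain_dossier

Premises 1 and 3 cover both cases: O(~countersign_license → ~countersign_complaint) and O(countersign_license → ~countersign_complaint). Since ~countersign_license ∨ countersign_license is a tautology, O(~countersign_complaint) follows.
Premise 5, O(run_backup → countersign_complaint), contraposes to O(~countersign_complaint → ~run_backup); with O(~countersign_complaint) we get O(~run_backup).
Applying K to premise 10 (O(~run_backup → badge_in)) and O(~run_backup) yields O(badge_in).
Premise 7, O(retain_dossier → ~badge_in), contraposes to O(badge_in → ~retain_dossier); with O(badge_in) we get O(~retain_dossier).
So O(~retain_dossier) holds, i.e. retain_dossier is forbidden. None of the other listed options is forbidden under the premises.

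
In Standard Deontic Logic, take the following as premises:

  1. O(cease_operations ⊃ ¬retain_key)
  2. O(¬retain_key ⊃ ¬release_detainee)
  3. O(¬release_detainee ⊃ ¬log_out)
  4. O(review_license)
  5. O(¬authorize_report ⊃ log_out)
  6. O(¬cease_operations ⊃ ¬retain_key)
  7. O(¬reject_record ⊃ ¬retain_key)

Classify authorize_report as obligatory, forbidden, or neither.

Obligatory

Premises 1 and 6 cover both cases: O(cease_operations ⊃ ¬retain_key) and O(¬cease_operations ⊃ ¬retain_key). Since cease_operations ∨ ¬cease_operations is a tautology, O(¬retain_key) follows.
With premise 2, O(¬retain_key ⊃ ¬release_detainee), the K-axiom yields O(¬release_detainee).
From O(¬release_detainee) and premise 3, O(¬release_detainee ⊃ ¬log_out), we obtain O(¬log_out).
Premise 5, O(¬authorize_report ⊃ log_out), contraposes to O(¬log_out ⊃ authorize_report); with O(¬log_out) we get O(authorize_report).
Premises 4, 7 do not contribute to this derivation.
Hence authorize_report is obligatory.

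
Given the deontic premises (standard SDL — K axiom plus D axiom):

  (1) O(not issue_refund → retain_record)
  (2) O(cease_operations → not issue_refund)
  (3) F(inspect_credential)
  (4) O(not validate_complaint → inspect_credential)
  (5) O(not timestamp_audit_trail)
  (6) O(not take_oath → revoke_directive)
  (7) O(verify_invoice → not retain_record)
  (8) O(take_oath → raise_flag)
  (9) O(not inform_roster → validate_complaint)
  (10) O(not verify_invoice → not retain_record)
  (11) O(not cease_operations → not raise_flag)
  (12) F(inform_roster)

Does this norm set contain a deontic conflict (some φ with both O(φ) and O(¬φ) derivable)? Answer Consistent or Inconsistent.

Premise 4 is O(not validate_complaint → inspect_credential), but O(not validate_complaint) is not derivable from the premises, so it does not yield O(inspect_credential).
So O(inspect_credential) is not derivable, and the apparent clash with O(not inspect_credential) does not arise.
A world satisfying every obligation exists (e.g. cease_operations=false, inform_roster=false, inspect_credential=false, issue_refund=true, raise_flag=false, retain_record=false, revoke_directive=true, take_oath=false, timestamp_audit_trail=false, validate_complaint=true, verify_invoice=false); no atom is both obligatory and forbidden, so the set is consistent.

Consistent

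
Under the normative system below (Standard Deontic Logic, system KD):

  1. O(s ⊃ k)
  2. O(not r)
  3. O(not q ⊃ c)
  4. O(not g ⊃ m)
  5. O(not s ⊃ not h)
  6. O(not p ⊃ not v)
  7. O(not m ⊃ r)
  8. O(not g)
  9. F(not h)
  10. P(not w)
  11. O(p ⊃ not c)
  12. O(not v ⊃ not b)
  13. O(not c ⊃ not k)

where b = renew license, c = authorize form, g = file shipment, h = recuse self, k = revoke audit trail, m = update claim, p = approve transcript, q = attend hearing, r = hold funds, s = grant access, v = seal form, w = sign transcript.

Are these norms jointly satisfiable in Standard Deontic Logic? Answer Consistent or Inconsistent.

Consistent

Premise 7 is O(not m ⊃ r), but O(not m) is not derivable from the premises, so it does not yield O(r).
So O(r) is not derivable, and the apparent clash with O(not r) does not arise.
A world satisfying every obligation exists (e.g. b=false, c=true, g=false, h=true, k=true, m=true, p=false, q=false, r=false, s=true, v=false, w=false); no atom is both obligatory and forbidden, so the set is consistent.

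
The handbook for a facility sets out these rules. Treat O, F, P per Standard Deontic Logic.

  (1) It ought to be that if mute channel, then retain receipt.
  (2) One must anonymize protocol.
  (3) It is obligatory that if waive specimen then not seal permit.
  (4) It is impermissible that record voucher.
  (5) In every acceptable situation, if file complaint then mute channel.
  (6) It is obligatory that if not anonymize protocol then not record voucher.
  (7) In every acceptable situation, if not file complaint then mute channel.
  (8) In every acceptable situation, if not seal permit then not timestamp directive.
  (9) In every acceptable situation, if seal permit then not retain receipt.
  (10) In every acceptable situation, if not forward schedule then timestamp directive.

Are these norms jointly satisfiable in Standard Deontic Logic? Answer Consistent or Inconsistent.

Premise 6 is O(¬anonymize_protocol → ¬record_voucher); even if O(¬record_voucher) held, inferring O(¬anonymize_protocol) would be affirming the consequent — invalid.
So O(¬anonymize_protocol) is not derivable, and the apparent clash with O(anonymize_protocol) does not arise.
A world satisfying every obligation exists (e.g. anonymize_protocol=true, file_complaint=false, forward_schedule=true, mute_channel=true, record_voucher=false, retain_receipt=true, seal_permit=false, timestamp_directive=false, waive_specimen=false); no atom is both obligatory and forbidden, so the set is consistent.

Consistent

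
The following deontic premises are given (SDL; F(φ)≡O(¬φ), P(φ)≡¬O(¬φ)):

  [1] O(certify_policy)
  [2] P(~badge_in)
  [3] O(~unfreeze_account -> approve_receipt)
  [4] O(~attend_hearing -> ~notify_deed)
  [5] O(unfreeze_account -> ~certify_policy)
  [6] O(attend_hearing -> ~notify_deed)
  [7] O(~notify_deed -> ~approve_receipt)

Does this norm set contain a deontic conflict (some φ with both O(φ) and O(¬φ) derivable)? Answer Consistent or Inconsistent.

Inconsistent

Premises 6 and 4 are O(attend_hearing -> ~notify_deed) and O(~attend_hearing -> ~notify_deed); every ideal world satisfies attend_hearing or ~attend_hearing, so in either case ~notify_deed holds — hence O(~notify_deed).
From O(~notify_deed) and premise 7, O(~notify_deed -> ~approve_receipt), we obtain O(~approve_receipt).
Premise 3, O(~unfreeze_account -> approve_receipt), contraposes to O(~approve_receipt -> unfreeze_account); with O(~approve_receipt) we get O(unfreeze_account).
From O(unfreeze_account) and premise 5, O(unfreeze_account -> ~certify_policy), we obtain O(~certify_policy).
But premise 1 directly asserts O(certify_policy).
We now have both O(~certify_policy) and O(certify_policy) — certify_policy is simultaneously obligatory and forbidden, violating the D-axiom.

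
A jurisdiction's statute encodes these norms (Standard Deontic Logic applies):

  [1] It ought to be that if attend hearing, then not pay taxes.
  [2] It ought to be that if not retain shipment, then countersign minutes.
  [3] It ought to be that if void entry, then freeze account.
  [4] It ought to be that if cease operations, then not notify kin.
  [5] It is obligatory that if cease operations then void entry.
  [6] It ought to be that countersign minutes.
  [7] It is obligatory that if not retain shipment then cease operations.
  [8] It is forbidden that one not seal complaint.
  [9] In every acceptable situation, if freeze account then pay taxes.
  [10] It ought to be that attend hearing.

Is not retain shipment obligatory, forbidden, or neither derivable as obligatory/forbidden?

Forbidden

Premise 10 gives O(attend_hearing).
With premise 1, O(attend_hearing → ¬pay_taxes), the K-axiom yields O(¬pay_taxes).
Premise 9, O(freeze_account → pay_taxes), contraposes to O(¬pay_taxes → ¬freeze_account); with O(¬pay_taxes) we get O(¬freeze_account).
Premise 3 is O(void_entry → freeze_account); contrapositively O(¬freeze_account → ¬void_entry). Since O(¬freeze_account) holds, K gives O(¬void_entry).
The contrapositive of premise 5 (O(cease_operations → void_entry)) is O(¬void_entry → ¬cease_operations), and O(¬void_entry) is already established, so O(¬cease_operations).
The contrapositive of premise 7 (O(¬retain_shipment → cease_operations)) is O(¬cease_operations → retain_shipment), and O(¬cease_operations) is already established, so O(retain_shipment).
Premises 2, 4, 6, 8 do not contribute to this derivation.
Thus O(retain_shipment), which is F(¬retain_shipment): ¬retain_shipment is forbidden.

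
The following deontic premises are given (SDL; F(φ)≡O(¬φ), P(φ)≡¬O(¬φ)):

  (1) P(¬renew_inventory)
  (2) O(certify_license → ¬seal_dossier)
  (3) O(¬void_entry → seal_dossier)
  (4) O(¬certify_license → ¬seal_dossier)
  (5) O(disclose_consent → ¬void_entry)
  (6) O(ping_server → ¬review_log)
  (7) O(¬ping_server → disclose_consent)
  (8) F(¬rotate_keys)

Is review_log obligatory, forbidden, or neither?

Forbidden

Premises 2 and 4 are O(certify_license → ¬seal_dossier) and O(¬certify_license → ¬seal_dossier); every ideal world satisfies certify_license or ¬certify_license, so in either case ¬seal_dossier holds — hence O(¬seal_dossier).
Premise 3, O(¬void_entry → seal_dossier), contraposes to O(¬seal_dossier → void_entry); with O(¬seal_dossier) we get O(void_entry).
The contrapositive of premise 5 (O(disclose_consent → ¬void_entry)) is O(void_entry → ¬disclose_consent), and O(void_entry) is already established, so O(¬disclose_consent).
The contrapositive of premise 7 (O(¬ping_server → disclose_consent)) is O(¬disclose_consent → ping_server), and O(¬disclose_consent) is already established, so O(ping_server).
From O(ping_server) and premise 6, O(ping_server → ¬review_log), we obtain O(¬review_log).
Premises 1, 8 do not contribute to this derivation.
Thus O(¬review_log), which is F(review_log): review_log is forbidden.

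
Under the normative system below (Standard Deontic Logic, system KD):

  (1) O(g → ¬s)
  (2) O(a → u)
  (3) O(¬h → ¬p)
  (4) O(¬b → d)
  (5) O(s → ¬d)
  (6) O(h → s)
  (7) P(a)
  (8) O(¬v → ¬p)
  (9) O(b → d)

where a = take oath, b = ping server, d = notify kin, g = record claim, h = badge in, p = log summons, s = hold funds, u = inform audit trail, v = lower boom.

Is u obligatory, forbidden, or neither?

Neither

Premise 2 is O(a → u), but O(a) is not derivable from the premises (the permission P(a) asserts only ¬O(¬a), not O(a)), so it does not yield O(u).
No premise or chain of K-axiom applications forces O(u), and none forces O(¬u). So u is neither obligatory nor forbidden under these norms.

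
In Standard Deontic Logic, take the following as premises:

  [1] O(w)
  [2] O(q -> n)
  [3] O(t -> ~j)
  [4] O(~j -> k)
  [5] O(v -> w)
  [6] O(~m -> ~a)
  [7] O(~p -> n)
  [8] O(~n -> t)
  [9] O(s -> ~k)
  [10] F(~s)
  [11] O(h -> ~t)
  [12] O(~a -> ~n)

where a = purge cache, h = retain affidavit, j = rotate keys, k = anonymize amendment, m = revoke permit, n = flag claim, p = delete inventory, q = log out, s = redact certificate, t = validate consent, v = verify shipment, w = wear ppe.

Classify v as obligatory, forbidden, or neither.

Premise 5 is O(v -> w); even if O(w) held, inferring O(v) would be affirming the consequent — invalid.
No premise or chain of K-axiom applications forces O(v), and none forces O(~v). So v is neither obligatory nor forbidden under these norms.

Neither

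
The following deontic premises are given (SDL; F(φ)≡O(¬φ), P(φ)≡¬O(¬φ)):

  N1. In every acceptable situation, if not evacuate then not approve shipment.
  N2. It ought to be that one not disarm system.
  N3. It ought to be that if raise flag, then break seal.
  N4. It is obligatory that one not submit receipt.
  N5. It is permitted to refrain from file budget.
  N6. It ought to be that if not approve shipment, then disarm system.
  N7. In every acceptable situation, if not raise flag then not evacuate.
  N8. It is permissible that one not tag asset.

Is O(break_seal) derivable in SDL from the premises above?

Yes

Premise 2 gives O(¬disarm_system).
Premise 6 is O(¬approve_shipment → disarm_system); contrapositively O(¬disarm_system → approve_shipment). Since O(¬disarm_system) holds, K gives O(approve_shipment).
The contrapositive of premise 1 (O(¬evacuate → ¬approve_shipment)) is O(approve_shipment → evacuate), and O(approve_shipment) is already established, so O(evacuate).
Premise 7, O(¬raise_flag → ¬evacuate), contraposes to O(evacuate → raise_flag); with O(evacuate) we get O(raise_flag).
From O(raise_flag) and premise 3, O(raise_flag → break_seal), we obtain O(break_seal).
Premises 4, 5, 8 do not contribute to this derivation.
So O(break_seal) follows.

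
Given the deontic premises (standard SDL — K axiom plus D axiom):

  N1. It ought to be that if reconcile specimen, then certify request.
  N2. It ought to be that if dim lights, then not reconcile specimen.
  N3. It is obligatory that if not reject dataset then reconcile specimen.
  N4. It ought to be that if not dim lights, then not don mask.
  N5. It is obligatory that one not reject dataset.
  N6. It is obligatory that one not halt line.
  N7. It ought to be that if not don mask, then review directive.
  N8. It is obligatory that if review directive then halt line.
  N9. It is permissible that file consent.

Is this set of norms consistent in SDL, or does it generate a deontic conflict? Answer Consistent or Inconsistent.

Inconsistent

Premise 6 gives O(¬halt_line).
Premise 8 is O(review_directive → halt_line); contrapositively O(¬halt_line → ¬review_directive). Since O(¬halt_line) holds, K gives O(¬review_directive).
Premise 7, O(¬don_mask → review_directive), contraposes to O(¬review_directive → don_mask); with O(¬review_directive) we get O(don_mask).
The contrapositive of premise 4 (O(¬dim_lights → ¬don_mask)) is O(don_mask → dim_lights), and O(don_mask) is already established, so O(dim_lights).
From O(dim_lights) and premise 2, O(dim_lights → ¬reconcile_specimen), we obtain O(¬reconcile_specimen).
Premise 3, O(¬reject_dataset → reconcile_specimen), contraposes to O(¬reconcile_specimen → reject_dataset); with O(¬reconcile_specimen) we get O(reject_dataset).
But premise 5 directly asserts O(¬reject_dataset).
We now have both O(reject_dataset) and O(¬reject_dataset) — reject_dataset is simultaneously obligatory and forbidden, violating the D-axiom.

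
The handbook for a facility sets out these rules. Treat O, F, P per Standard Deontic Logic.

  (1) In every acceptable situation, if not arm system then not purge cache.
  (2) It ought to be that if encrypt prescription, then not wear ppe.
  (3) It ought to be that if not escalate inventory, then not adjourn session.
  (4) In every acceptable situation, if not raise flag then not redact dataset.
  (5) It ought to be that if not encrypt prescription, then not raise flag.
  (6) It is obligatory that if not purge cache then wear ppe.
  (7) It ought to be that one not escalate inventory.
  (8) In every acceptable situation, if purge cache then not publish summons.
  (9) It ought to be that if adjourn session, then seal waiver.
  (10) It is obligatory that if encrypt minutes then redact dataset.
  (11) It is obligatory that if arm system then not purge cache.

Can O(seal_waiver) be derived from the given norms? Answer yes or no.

Premise 9 is O(adjourn_session → seal_waiver), but O(adjourn_session) is not derivable from the premises, so it does not yield O(seal_waiver).
No other premise forces O(seal_waiver). An ideal world satisfying every premise can still have seal_waiver false, so O(seal_waiver) is not derivable.

No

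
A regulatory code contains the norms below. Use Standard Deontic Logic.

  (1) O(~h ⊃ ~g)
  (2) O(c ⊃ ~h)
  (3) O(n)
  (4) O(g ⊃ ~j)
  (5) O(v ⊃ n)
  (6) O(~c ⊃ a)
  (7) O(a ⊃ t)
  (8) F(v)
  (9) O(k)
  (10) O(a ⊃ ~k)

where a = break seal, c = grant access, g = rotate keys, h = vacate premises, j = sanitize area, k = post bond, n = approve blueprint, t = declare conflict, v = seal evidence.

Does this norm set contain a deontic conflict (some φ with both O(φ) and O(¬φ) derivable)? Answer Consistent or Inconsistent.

Premise 5 is O(v ⊃ n); even if O(n) held, inferring O(v) would be affirming the consequent — invalid.
So O(v) is not derivable, and the apparent clash with O(~v) does not arise.
A world satisfying every obligation exists (e.g. a=false, c=true, g=false, h=false, j=false, k=true, n=true, t=false, v=false); no atom is both obligatory and forbidden, so the set is consistent.

Consistent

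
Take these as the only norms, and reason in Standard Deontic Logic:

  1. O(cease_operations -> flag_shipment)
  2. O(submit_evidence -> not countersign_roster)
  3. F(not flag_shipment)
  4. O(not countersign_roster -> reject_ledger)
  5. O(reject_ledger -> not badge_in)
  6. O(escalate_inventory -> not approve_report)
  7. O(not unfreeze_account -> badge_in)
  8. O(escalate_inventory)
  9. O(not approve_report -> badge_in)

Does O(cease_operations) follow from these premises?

No

Premise 1 is O(cease_operations -> flag_shipment); even if O(flag_shipment) held, inferring O(cease_operations) would be affirming the consequent — invalid.
No other premise forces O(cease_operations). An ideal world satisfying every premise can still have cease_operations false, so O(cease_operations) is not derivable.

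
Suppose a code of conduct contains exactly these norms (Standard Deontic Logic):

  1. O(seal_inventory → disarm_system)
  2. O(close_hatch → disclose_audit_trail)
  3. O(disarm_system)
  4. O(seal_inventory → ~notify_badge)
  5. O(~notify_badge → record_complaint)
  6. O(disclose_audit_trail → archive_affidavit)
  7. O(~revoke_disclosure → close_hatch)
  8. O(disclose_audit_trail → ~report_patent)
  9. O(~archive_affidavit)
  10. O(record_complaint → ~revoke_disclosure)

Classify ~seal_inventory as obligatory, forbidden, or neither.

Premise 9 states O(~archive_affidavit) outright.
Premise 6, O(disclose_audit_trail → archive_affidavit), contraposes to O(~archive_affidavit → ~disclose_audit_trail); with O(~archive_affidavit) we get O(~disclose_audit_trail).
The contrapositive of premise 2 (O(close_hatch → disclose_audit_trail)) is O(~disclose_audit_trail → ~close_hatch), and O(~disclose_audit_trail) is already established, so O(~close_hatch).
Premise 7, O(~revoke_disclosure → close_hatch), contraposes to O(~close_hatch → revoke_disclosure); with O(~close_hatch) we get O(revoke_disclosure).
Premise 10 is O(record_complaint → ~revoke_disclosure); contrapositively O(revoke_disclosure → ~record_complaint). Since O(revoke_disclosure) holds, K gives O(~record_complaint).
The contrapositive of premise 5 (O(~notify_badge → record_complaint)) is O(~record_complaint → notify_badge), and O(~record_complaint) is already established, so O(notify_badge).
Premise 4, O(seal_inventory → ~notify_badge), contraposes to O(notify_badge → ~seal_inventory); with O(notify_badge) we get O(~seal_inventory).
Premises 1, 3, 8 do not contribute to this derivation.
Hence ~seal_inventory is obligatory.

Obligatory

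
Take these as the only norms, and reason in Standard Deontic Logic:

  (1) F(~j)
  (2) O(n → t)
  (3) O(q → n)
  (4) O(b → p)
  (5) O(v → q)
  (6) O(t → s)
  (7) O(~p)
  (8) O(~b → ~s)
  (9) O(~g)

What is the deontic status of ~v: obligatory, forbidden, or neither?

Obligatory

Premise 7 states O(~p) outright.
Premise 4, O(b → p), contraposes to O(~p → ~b); with O(~p) we get O(~b).
From O(~b) and premise 8, O(~b → ~s), we obtain O(~s).
Premise 6, O(t → s), contraposes to O(~s → ~t); with O(~s) we get O(~t).
Premise 2 is O(n → t); contrapositively O(~t → ~n). Since O(~t) holds, K gives O(~n).
Premise 3 is O(q → n); contrapositively O(~n → ~q). Since O(~n) holds, K gives O(~q).
The contrapositive of premise 5 (O(v → q)) is O(~q → ~v), and O(~q) is already established, so O(~v).
Premises 1, 9 do not contribute to this derivation.
Hence ~v is obligatory.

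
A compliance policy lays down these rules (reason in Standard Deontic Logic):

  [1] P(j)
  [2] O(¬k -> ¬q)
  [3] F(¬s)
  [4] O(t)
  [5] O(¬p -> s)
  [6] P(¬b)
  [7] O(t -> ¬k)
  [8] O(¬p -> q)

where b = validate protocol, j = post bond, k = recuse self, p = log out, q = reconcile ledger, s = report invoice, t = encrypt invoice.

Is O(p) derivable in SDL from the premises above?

Yes

From premise 4 we have O(t).
Premise 7 is O(t -> ¬k); since O(t), deontic closure gives O(¬k).
Premise 2 is O(¬k -> ¬q); since O(¬k), deontic closure gives O(¬q).
The contrapositive of premise 8 (O(¬p -> q)) is O(¬q -> p), and O(¬q) is already established, so O(p).
Premises 1, 3, 5, 6 do not contribute to this derivation.
So O(p) follows.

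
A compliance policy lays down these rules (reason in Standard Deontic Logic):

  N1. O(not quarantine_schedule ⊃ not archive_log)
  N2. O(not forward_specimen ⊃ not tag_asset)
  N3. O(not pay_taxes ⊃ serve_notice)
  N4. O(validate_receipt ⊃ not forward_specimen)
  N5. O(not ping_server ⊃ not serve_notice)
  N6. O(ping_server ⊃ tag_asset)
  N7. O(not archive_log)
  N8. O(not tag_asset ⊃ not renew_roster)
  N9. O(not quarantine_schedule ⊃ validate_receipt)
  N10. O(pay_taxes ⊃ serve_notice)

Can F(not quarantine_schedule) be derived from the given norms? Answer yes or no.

Yes

Premises 3 and 10 are O(not pay_taxes ⊃ serve_notice) and O(pay_taxes ⊃ serve_notice); every ideal world satisfies not pay_taxes or pay_taxes, so in either case serve_notice holds — hence O(serve_notice).
The contrapositive of premise 5 (O(not ping_server ⊃ not serve_notice)) is O(serve_notice ⊃ ping_server), and O(serve_notice) is already established, so O(ping_server).
With premise 6, O(ping_server ⊃ tag_asset), the K-axiom yields O(tag_asset).
The contrapositive of premise 2 (O(not forward_specimen ⊃ not tag_asset)) is O(tag_asset ⊃ forward_specimen), and O(tag_asset) is already established, so O(forward_specimen).
The contrapositive of premise 4 (O(validate_receipt ⊃ not forward_specimen)) is O(forward_specimen ⊃ not validate_receipt), and O(forward_specimen) is already established, so O(not validate_receipt).
The contrapositive of premise 9 (O(not quarantine_schedule ⊃ validate_receipt)) is O(not validate_receipt ⊃ quarantine_schedule), and O(not validate_receipt) is already established, so O(quarantine_schedule).
Premises 1, 7, 8 do not contribute to this derivation.
So O(quarantine_schedule) holds, i.e. F(not quarantine_schedule). The claim follows.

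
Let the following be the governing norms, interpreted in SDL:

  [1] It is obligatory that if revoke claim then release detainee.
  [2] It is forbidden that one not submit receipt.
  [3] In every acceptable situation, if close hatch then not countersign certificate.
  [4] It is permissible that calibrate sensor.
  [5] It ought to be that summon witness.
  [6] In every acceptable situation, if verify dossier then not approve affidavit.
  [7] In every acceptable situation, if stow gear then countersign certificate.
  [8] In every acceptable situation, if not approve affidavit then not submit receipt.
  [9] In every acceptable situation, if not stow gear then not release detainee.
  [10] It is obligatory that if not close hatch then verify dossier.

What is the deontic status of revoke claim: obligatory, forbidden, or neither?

Premise 2 is F(¬submit_receipt), i.e. O(submit_receipt).
Premise 8, O(¬approve_affidavit → ¬submit_receipt), contraposes to O(submit_receipt → approve_affidavit); with O(submit_receipt) we get O(approve_affidavit).
Premise 6, O(verify_dossier → ¬approve_affidavit), contraposes to O(approve_affidavit → ¬verify_dossier); with O(approve_affidavit) we get O(¬verify_dossier).
The contrapositive of premise 10 (O(¬close_hatch → verify_dossier)) is O(¬verify_dossier → close_hatch), and O(¬verify_dossier) is already established, so O(close_hatch).
Premise 3 is O(close_hatch → ¬countersign_certificate); since O(close_hatch), deontic closure gives O(¬countersign_certificate).
Premise 7, O(stow_gear → countersign_certificate), contraposes to O(¬countersign_certificate → ¬stow_gear); with O(¬countersign_certificate) we get O(¬stow_gear).
Applying K to premise 9 (O(¬stow_gear → ¬release_detainee)) and O(¬stow_gear) yields O(¬release_detainee).
The contrapositive of premise 1 (O(revoke_claim → release_detainee)) is O(¬release_detainee → ¬revoke_claim), and O(¬release_detainee) is already established, so O(¬revoke_claim).
Premises 4, 5 do not contribute to this derivation.
Thus O(¬revoke_claim), which is F(revoke_claim): revoke_claim is forbidden.

Forbidden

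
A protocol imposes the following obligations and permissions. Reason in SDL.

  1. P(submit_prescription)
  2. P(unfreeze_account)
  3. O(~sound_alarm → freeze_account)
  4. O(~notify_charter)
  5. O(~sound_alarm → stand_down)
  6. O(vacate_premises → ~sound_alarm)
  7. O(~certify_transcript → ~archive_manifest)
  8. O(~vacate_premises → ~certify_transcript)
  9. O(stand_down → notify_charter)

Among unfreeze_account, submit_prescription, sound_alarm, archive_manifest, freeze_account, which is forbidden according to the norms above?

archive_manifest

From premise 4 we have O(~notify_charter).
Premise 9, O(stand_down → notify_charter), contraposes to O(~notify_charter → ~stand_down); with O(~notify_charter) we get O(~stand_down).
Premise 5 is O(~sound_alarm → stand_down); contrapositively O(~stand_down → sound_alarm). Since O(~stand_down) holds, K gives O(sound_alarm).
Premise 6 is O(vacate_premises → ~sound_alarm); contrapositively O(sound_alarm → ~vacate_premises). Since O(sound_alarm) holds, K gives O(~vacate_premises).
From O(~vacate_premises) and premise 8, O(~vacate_premises → ~certify_transcript), we obtain O(~certify_transcript).
From O(~certify_transcript) and premise 7, O(~certify_transcript → ~archive_manifest), we obtain O(~archive_manifest).
So O(~archive_manifest) holds, i.e. archive_manifest is forbidden. None of the other listed options is forbidden under the premises.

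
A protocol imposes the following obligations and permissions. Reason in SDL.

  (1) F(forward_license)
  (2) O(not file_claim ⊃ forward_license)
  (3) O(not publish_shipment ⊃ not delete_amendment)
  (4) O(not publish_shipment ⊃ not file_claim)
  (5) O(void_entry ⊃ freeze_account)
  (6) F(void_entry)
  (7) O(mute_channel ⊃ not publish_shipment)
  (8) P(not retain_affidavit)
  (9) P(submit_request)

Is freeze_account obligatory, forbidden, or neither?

Neither

Premise 5 is O(void_entry ⊃ freeze_account), but O(void_entry) is not derivable from the premises, so it does not yield O(freeze_account).
No premise or chain of K-axiom applications forces O(freeze_account), and none forces O(not freeze_account). So freeze_account is neither obligatory nor forbidden under these norms.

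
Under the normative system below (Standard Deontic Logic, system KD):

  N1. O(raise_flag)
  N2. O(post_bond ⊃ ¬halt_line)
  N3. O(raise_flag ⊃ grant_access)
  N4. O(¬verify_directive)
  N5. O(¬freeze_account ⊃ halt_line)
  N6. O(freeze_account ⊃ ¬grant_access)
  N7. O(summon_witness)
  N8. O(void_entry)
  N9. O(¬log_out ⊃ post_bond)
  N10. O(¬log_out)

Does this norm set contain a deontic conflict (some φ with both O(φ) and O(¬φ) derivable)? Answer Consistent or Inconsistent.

Inconsistent

Premise 10 gives O(¬log_out).
With premise 9, O(¬log_out ⊃ post_bond), the K-axiom yields O(post_bond).
From O(post_bond) and premise 2, O(post_bond ⊃ ¬halt_line), we obtain O(¬halt_line).
Premise 5 is O(¬freeze_account ⊃ halt_line); contrapositively O(¬halt_line ⊃ freeze_account). Since O(¬halt_line) holds, K gives O(freeze_account).
From O(freeze_account) and premise 6, O(freeze_account ⊃ ¬grant_access), we obtain O(¬grant_access).
The contrapositive of premise 3 (O(raise_flag ⊃ grant_access)) is O(¬grant_access ⊃ ¬raise_flag), and O(¬grant_access) is already established, so O(¬raise_flag).
But premise 1 directly asserts O(raise_flag).
We now have both O(¬raise_flag) and O(raise_flag) — raise_flag is simultaneously obligatory and forbidden, violating the D-axiom.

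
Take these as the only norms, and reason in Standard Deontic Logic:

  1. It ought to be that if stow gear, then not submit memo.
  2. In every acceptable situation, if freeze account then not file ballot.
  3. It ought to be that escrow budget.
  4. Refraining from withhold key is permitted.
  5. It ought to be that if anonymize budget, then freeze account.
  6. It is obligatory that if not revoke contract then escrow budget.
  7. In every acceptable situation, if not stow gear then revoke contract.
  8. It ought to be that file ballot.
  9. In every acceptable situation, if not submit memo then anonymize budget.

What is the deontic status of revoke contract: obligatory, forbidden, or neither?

Premise 8 states O(file_ballot) outright.
Premise 2, O(freeze_account → ¬file_ballot), contraposes to O(file_ballot → ¬freeze_account); with O(file_ballot) we get O(¬freeze_account).
The contrapositive of premise 5 (O(anonymize_budget → freeze_account)) is O(¬freeze_account → ¬anonymize_budget), and O(¬freeze_account) is already established, so O(¬anonymize_budget).
The contrapositive of premise 9 (O(¬submit_memo → anonymize_budget)) is O(¬anonymize_budget → submit_memo), and O(¬anonymize_budget) is already established, so O(submit_memo).
Premise 1 is O(stow_gear → ¬submit_memo); contrapositively O(submit_memo → ¬stow_gear). Since O(submit_memo) holds, K gives O(¬stow_gear).
With premise 7, O(¬stow_gear → revoke_contract), the K-axiom yields O(revoke_contract).
Premises 3, 4, 6 do not contribute to this derivation.
Hence revoke_contract is obligatory.

Obligatory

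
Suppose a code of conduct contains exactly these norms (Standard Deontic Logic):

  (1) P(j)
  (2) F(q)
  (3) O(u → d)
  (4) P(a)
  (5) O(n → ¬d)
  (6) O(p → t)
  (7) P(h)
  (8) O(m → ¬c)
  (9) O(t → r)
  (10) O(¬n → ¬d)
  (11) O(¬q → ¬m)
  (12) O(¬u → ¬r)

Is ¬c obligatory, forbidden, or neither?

Premise 8 is O(m → ¬c), but O(m) is not derivable from the premises, so it does not yield O(¬c).
No premise or chain of K-axiom applications forces O(¬c), and none forces O(c). So ¬c is neither obligatory nor forbidden under these norms.

Neither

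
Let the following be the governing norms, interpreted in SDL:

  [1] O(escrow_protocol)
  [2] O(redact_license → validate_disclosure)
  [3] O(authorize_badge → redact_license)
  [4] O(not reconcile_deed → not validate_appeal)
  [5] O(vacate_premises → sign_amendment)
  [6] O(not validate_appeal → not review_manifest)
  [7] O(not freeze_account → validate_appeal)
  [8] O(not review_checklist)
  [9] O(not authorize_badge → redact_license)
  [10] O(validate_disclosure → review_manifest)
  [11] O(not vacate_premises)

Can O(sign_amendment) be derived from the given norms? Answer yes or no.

No

Premise 5 is O(vacate_premises → sign_amendment), but O(vacate_premises) is not derivable from the premises, so it does not yield O(sign_amendment).
No other premise forces O(sign_amendment). An ideal world satisfying every premise can still have sign_amendment false, so O(sign_amendment) is not derivable.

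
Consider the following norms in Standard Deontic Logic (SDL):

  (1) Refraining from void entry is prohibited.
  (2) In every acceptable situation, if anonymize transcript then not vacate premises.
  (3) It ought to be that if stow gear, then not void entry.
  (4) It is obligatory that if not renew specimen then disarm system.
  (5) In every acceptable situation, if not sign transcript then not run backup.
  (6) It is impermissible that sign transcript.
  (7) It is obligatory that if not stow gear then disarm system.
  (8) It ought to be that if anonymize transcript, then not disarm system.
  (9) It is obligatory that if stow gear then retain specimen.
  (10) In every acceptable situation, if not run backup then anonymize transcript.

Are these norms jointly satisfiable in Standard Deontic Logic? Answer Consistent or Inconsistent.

Premise 1, F(¬void_entry), is equivalent to O(void_entry).
Premise 3 is O(stow_gear → ¬void_entry); contrapositively O(void_entry → ¬stow_gear). Since O(void_entry) holds, K gives O(¬stow_gear).
Premise 7 is O(¬stow_gear → disarm_system); since O(¬stow_gear), deontic closure gives O(disarm_system).
Premise 8, O(anonymize_transcript → ¬disarm_system), contraposes to O(disarm_system → ¬anonymize_transcript); with O(disarm_system) we get O(¬anonymize_transcript).
The contrapositive of premise 10 (O(¬run_backup → anonymize_transcript)) is O(¬anonymize_transcript → run_backup), and O(¬anonymize_transcript) is already established, so O(run_backup).
Premise 5 is O(¬sign_transcript → ¬run_backup); contrapositively O(run_backup → sign_transcript). Since O(run_backup) holds, K gives O(sign_transcript).
But premise 6, F(sign_transcript), means O(¬sign_transcript).
We now have both O(sign_transcript) and O(¬sign_transcript) — sign_transcript is simultaneously obligatory and forbidden, violating the D-axiom.

Inconsistent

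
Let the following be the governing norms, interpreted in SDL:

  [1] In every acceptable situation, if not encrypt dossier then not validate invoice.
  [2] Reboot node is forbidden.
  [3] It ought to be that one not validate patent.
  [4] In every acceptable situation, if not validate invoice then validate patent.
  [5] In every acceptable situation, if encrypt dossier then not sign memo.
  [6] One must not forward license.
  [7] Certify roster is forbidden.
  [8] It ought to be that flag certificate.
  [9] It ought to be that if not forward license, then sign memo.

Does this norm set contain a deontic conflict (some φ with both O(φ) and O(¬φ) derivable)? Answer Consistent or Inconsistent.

From premise 3 we have O(¬validate_patent).
Premise 4, O(¬validate_invoice → validate_patent), contraposes to O(¬validate_patent → validate_invoice); with O(¬validate_patent) we get O(validate_invoice).
Premise 1, O(¬encrypt_dossier → ¬validate_invoice), contraposes to O(validate_invoice → encrypt_dossier); with O(validate_invoice) we get O(encrypt_dossier).
Applying K to premise 5 (O(encrypt_dossier → ¬sign_memo)) and O(encrypt_dossier) yields O(¬sign_memo).
The contrapositive of premise 9 (O(¬forward_license → sign_memo)) is O(¬sign_memo → forward_license), and O(¬sign_memo) is already established, so O(forward_license).
But premise 6, F(forward_license), means O(¬forward_license).
We now have both O(forward_license) and O(¬forward_license) — forward_license is simultaneously obligatory and forbidden, violating the D-axiom.

Inconsistent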